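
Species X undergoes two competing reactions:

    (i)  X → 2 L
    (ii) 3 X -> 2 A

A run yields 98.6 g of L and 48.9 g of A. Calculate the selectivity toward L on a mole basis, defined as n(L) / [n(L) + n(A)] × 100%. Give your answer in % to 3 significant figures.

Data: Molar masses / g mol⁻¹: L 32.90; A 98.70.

85.8 %

n(L) = 98.6 / 32.90 = 2.997 mol
n(A) = 48.9 / 98.70 = 0.4954 mol
selectivity = 2.997/(2.997+0.4954) × 100 = 85.81 %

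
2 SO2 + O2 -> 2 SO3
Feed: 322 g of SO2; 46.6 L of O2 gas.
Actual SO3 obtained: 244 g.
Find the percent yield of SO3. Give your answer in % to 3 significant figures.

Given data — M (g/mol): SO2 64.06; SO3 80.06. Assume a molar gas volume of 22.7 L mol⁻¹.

n(SO2) = 322.0 / 64.06 = 5.027 mol
n(O2) = 46.60 / 22.7 = 2.053 mol
n/ν for SO2 = 5.027/2 = 2.514
n/ν for O2 = 2.053/1 = 2.053
Smallest n/ν is O2 → limiting reagent.
theoretical n(SO3) = (2/1) × 2.053 = 4.106 mol → 328.7 g
% yield = 244 / 328.7 × 100 = 74.23 %

74.2 %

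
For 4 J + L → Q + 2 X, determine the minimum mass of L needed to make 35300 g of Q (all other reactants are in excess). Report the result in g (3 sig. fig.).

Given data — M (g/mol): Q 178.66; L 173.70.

n(Q) = 35300 / 178.66 = 197.6 mol
n(L) = (1/1) × 197.6 = 197.6 mol
mass = 197.6 × 173.70 = 34320 g

34300 g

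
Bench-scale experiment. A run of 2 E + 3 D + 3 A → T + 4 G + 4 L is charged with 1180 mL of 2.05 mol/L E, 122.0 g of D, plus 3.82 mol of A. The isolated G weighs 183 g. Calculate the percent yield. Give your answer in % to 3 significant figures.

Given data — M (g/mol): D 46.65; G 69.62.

75.4 %

n(E) = 2.05 × 1180/1000 = 2.419 mol
n(D) = 122.0 / 46.65 = 2.615 mol
n(A) = 3.820 mol
n/ν for E = 2.419/2 = 1.210
n/ν for D = 2.615/3 = 0.8717
n/ν for A = 3.820/3 = 1.273
Smallest n/ν is D → limiting reagent.
theoretical n(G) = (4/3) × 2.615 = 3.487 mol → 242.8 g
% yield = 183 / 242.8 × 100 = 75.37 %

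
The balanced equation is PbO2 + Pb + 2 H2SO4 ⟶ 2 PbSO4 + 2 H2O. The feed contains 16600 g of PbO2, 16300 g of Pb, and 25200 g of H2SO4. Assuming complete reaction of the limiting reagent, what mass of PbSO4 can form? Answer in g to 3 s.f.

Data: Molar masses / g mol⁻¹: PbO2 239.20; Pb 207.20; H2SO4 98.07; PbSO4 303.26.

42100 g

n(PbO2) = 16600 / 239.20 = 69.40 mol
n(Pb) = 16300 / 207.20 = 78.67 mol
n(H2SO4) = 25200 / 98.07 = 257.0 mol
n/ν for PbO2 = 69.40/1 = 69.40
n/ν for Pb = 78.67/1 = 78.67
n/ν for H2SO4 = 257.0/2 = 128.5
Smallest n/ν is PbO2 → limiting reagent.
n(PbSO4) = (2/1) × 69.40 = 138.8 mol
mass = 138.8 × 303.26 = 42090 g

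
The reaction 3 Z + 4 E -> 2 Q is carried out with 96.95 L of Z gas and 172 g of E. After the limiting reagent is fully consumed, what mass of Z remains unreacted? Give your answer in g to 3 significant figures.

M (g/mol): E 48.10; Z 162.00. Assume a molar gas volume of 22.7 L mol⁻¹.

n(Z) = 96.95 / 22.7 = 4.271 mol
n(E) = 172.0 / 48.10 = 3.576 mol
n/ν → Z: 1.424, E: 0.8940; E is limiting.
Z consumed = (3/4) × 3.576 = 2.682 mol
Z remaining = 4.271 − 2.682 = 1.589 mol
mass = 1.589 × 162.00 = 257.4 g

257 g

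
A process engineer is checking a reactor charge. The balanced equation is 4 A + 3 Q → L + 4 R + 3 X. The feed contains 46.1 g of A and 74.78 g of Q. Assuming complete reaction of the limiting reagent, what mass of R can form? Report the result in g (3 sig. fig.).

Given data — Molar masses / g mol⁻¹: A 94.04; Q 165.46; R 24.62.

n(A) = 46.10 / 94.04 = 0.4902 mol
n(Q) = 74.78 / 165.46 = 0.4520 mol
n/ν for A = 0.4902/4 = 0.1226
n/ν for Q = 0.4520/3 = 0.1507
Smallest n/ν is A → limiting reagent.
n(R) = (4/4) × 0.4902 = 0.4902 mol
mass = 0.4902 × 24.62 = 12.07 g

12.1 g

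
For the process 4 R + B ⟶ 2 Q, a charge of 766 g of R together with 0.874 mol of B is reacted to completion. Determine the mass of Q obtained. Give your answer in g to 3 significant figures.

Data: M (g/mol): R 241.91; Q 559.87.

886 g

n(R) = 766.0 / 241.91 = 3.166 mol
n(B) = 0.8740 mol
n/ν for R = 3.166/4 = 0.7915
n/ν for B = 0.8740/1 = 0.8740
Smallest n/ν is R → limiting reagent.
n(Q) = (2/4) × 3.166 = 1.583 mol
mass = 1.583 × 559.87 = 886.3 g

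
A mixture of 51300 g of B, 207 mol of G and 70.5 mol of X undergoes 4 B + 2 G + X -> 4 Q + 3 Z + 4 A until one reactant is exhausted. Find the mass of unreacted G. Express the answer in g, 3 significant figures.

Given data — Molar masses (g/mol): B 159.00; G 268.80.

17700 g

n(B) = 51300 / 159.00 = 322.6 mol
n(G) = 207.0 mol
n(X) = 70.50 mol
n/ν → B: 80.65, G: 103.5, X: 70.50; X is limiting.
G consumed = (2/1) × 70.50 = 141.0 mol
G remaining = 207.0 − 141.0 = 66.00 mol
mass = 66.00 × 268.80 = 17740 g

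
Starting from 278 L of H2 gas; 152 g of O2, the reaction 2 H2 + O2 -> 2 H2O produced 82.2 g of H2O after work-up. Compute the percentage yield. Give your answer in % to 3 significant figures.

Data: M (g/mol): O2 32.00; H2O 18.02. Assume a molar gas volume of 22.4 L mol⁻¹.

n(H2) = 278.0 / 22.4 = 12.41 mol
n(O2) = 152.0 / 32.00 = 4.750 mol
n/ν → H2: 6.205, O2: 4.750; O2 is limiting.
theoretical n(H2O) = (2/1) × 4.750 = 9.500 mol → 171.2 g
% yield = 82.2 / 171.2 × 100 = 48.01 %

48.0 %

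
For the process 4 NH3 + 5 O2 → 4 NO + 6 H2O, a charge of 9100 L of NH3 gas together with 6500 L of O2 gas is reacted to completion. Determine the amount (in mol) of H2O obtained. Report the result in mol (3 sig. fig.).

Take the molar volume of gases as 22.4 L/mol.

n(NH3) = 9100 / 22.4 = 406.3 mol
n(O2) = 6500 / 22.4 = 290.2 mol
n/ν for NH3 = 406.3/4 = 101.6
n/ν for O2 = 290.2/5 = 58.04
Smallest n/ν is O2 → limiting reagent.
n(H2O) = (6/5) × 290.2 = 348.2 mol

348 mol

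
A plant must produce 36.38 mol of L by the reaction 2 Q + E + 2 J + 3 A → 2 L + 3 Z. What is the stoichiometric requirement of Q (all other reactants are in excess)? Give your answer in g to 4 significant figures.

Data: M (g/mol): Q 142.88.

n(L) = 36.38 mol
n(Q) = (2/2) × 36.38 = 36.38 mol
mass = 36.38 × 142.88 = 5198 g

5198 g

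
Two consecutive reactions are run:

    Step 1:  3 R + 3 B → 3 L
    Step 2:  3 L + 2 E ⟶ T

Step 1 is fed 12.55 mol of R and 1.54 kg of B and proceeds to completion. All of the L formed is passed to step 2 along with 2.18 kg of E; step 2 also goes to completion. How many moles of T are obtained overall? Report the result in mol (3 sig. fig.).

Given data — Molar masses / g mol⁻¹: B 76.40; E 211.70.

4.18 mol

Step 1:
n(R) = 12.55 mol
n(B) = 1.540×1000 / 76.40 = 20.16 mol
n/ν → R: 4.183, B: 6.720; R is limiting.
n(L) produced = (3/3) × 12.55 = 12.55 mol
Step 2:
n(L) available = 12.55 mol
n(E) = 2.180×1000 / 211.70 = 10.30 mol
n/ν → L: 4.183, E: 5.150; L is limiting.
n(T) = (1/3) × 12.55 = 4.183 mol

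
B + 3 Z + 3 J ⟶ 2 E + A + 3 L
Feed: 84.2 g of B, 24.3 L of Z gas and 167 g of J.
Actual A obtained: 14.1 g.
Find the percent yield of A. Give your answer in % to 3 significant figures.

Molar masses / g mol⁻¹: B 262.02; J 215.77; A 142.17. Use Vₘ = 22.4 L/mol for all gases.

38.4 %

n(B) = 84.20 / 262.02 = 0.3213 mol
n(Z) = 24.30 / 22.4 = 1.085 mol
n(J) = 167.0 / 215.77 = 0.7740 mol
n/ν for B = 0.3213/1 = 0.3213
n/ν for Z = 1.085/3 = 0.3617
n/ν for J = 0.7740/3 = 0.2580
Smallest n/ν is J → limiting reagent.
theoretical n(A) = (1/3) × 0.7740 = 0.2580 mol → 36.68 g
% yield = 14.1 / 36.68 × 100 = 38.44 %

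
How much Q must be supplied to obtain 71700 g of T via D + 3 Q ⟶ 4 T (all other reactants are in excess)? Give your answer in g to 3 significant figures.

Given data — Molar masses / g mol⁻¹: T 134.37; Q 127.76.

51100 g

n(T) = 71700 / 134.37 = 533.6 mol
n(Q) = (3/4) × 533.6 = 400.2 mol
mass = 400.2 × 127.76 = 51130 g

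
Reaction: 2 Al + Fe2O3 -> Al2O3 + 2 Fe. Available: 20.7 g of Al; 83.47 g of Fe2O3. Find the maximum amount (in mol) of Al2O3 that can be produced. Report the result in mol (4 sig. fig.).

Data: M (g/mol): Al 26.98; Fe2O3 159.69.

n(Al) = 20.70 / 26.98 = 0.7672 mol
n(Fe2O3) = 83.47 / 159.69 = 0.5227 mol
n/ν for Al = 0.7672/2 = 0.3836
n/ν for Fe2O3 = 0.5227/1 = 0.5227
Smallest n/ν is Al → limiting reagent.
n(Al2O3) = (1/2) × 0.7672 = 0.3836 mol

0.3836 mol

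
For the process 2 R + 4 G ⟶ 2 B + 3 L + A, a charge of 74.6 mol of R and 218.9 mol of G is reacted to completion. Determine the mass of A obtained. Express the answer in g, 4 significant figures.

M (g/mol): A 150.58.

5617 g

n(R) = 74.60 mol
n(G) = 218.9 mol
n/ν for R = 74.60/2 = 37.30
n/ν for G = 218.9/4 = 54.73
Smallest n/ν is R → limiting reagent.
n(A) = (1/2) × 74.60 = 37.30 mol
mass = 37.30 × 150.58 = 5617 g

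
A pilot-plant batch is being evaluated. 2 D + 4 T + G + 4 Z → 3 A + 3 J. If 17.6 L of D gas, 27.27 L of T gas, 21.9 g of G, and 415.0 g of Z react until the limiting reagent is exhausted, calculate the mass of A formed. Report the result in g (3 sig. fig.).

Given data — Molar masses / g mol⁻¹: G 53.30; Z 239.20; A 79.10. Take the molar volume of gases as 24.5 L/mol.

66.0 g

n(D) = 17.60 / 24.5 = 0.7184 mol
n(T) = 27.27 / 24.5 = 1.113 mol
n(G) = 21.90 / 53.30 = 0.4109 mol
n(Z) = 415.0 / 239.20 = 1.735 mol
n/ν for D = 0.7184/2 = 0.3592
n/ν for T = 1.113/4 = 0.2783
n/ν for G = 0.4109/1 = 0.4109
n/ν for Z = 1.735/4 = 0.4338
Smallest n/ν is T → limiting reagent.
n(A) = (3/4) × 1.113 = 0.8348 mol
mass = 0.8348 × 79.10 = 66.03 g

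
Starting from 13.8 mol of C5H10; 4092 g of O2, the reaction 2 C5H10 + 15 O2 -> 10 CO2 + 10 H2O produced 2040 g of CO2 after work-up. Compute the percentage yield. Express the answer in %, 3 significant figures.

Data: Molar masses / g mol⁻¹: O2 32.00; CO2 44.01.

67.2 %

n(C5H10) = 13.80 mol
n(O2) = 4092 / 32.00 = 127.9 mol
n/ν → C5H10: 6.900, O2: 8.527; C5H10 is limiting.
theoretical n(CO2) = (10/2) × 13.80 = 69.00 mol → 3037 g
% yield = 2040 / 3037 × 100 = 67.17 %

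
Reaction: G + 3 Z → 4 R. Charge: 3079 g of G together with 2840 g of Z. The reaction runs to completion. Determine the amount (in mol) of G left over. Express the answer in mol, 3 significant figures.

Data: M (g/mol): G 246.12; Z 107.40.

3.70 mol

n(G) = 3079 / 246.12 = 12.51 mol
n(Z) = 2840 / 107.40 = 26.44 mol
n/ν → G: 12.51, Z: 8.813; Z is limiting.
G consumed = (1/3) × 26.44 = 8.813 mol
G remaining = 12.51 − 8.813 = 3.697 mol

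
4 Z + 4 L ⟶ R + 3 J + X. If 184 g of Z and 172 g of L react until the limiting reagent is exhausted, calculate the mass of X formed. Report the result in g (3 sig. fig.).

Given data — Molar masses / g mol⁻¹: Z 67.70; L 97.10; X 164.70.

n(Z) = 184.0 / 67.70 = 2.718 mol
n(L) = 172.0 / 97.10 = 1.771 mol
n/ν for Z = 2.718/4 = 0.6795
n/ν for L = 1.771/4 = 0.4428
Smallest n/ν is L → limiting reagent.
n(X) = (1/4) × 1.771 = 0.4428 mol
mass = 0.4428 × 164.70 = 72.93 g

72.9 g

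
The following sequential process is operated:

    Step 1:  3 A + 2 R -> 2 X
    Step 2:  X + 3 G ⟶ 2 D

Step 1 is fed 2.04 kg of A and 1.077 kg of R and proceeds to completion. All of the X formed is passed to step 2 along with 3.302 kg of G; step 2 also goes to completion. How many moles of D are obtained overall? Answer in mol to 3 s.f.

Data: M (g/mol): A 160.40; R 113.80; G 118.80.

17.0 mol

Step 1:
n(A) = 2.040×1000 / 160.40 = 12.72 mol
n(R) = 1.077×1000 / 113.80 = 9.464 mol
n/ν for A = 12.72/3 = 4.240
n/ν for R = 9.464/2 = 4.732
Smallest n/ν is A → limiting reagent.
n(X) produced = (2/3) × 12.72 = 8.480 mol
Step 2:
n(X) available = 8.480 mol
n(G) = 3.302×1000 / 118.80 = 27.79 mol
n/ν for X = 8.480/1 = 8.480
n/ν for G = 27.79/3 = 9.263
Smallest n/ν is X → limiting reagent.
n(D) = (2/1) × 8.480 = 16.96 mol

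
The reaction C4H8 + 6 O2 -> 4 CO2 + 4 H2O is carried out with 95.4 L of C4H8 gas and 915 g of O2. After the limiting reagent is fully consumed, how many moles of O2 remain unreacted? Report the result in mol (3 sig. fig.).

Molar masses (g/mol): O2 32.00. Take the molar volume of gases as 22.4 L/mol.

3.04 mol

n(C4H8) = 95.40 / 22.4 = 4.259 mol
n(O2) = 915.0 / 32.00 = 28.59 mol
n/ν for C4H8 = 4.259/1 = 4.259
n/ν for O2 = 28.59/6 = 4.765
Smallest n/ν is C4H8 → limiting reagent.
O2 consumed = (6/1) × 4.259 = 25.55 mol
O2 remaining = 28.59 − 25.55 = 3.040 mol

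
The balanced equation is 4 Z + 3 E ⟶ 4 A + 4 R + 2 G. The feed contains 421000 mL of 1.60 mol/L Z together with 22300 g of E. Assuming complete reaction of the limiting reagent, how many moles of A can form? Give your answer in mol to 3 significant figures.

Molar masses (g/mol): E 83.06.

n(Z) = 1.60 × 421000/1000 = 673.6 mol
n(E) = 22300 / 83.06 = 268.5 mol
n/ν → Z: 168.4, E: 89.50; E is limiting.
n(A) = (4/3) × 268.5 = 358.0 mol

358 mol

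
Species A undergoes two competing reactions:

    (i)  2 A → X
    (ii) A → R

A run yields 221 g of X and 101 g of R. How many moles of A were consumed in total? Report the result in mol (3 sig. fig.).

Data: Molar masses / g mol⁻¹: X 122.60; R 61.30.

5.25 mol

n(X) = 221 / 122.60 = 1.803 mol
n(R) = 101 / 61.30 = 1.648 mol
n(A) via (i) = (2/1)×1.803 = 3.606 mol
n(A) via (ii) = (1/1)×1.648 = 1.648 mol
total n(A) = 3.606 + 1.648 = 5.254 mol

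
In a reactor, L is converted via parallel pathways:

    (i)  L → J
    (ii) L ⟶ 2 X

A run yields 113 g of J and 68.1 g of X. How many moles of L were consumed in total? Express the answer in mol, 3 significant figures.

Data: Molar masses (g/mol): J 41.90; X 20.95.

4.32 mol

n(J) = 113 / 41.90 = 2.697 mol
n(X) = 68.1 / 20.95 = 3.251 mol
n(L) via (i) = (1/1)×2.697 = 2.697 mol
n(L) via (ii) = (1/2)×3.251 = 1.626 mol
total n(L) = 2.697 + 1.626 = 4.323 mol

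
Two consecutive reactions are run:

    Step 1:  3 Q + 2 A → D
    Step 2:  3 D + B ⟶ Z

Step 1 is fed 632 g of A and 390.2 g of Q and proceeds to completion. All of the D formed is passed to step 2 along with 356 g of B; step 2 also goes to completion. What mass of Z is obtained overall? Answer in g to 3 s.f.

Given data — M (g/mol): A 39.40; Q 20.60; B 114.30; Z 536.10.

Step 1:
n(A) = 632.0 / 39.40 = 16.04 mol
n(Q) = 390.2 / 20.60 = 18.94 mol
n/ν → A: 8.020, Q: 6.313; Q is limiting.
n(D) produced = (1/3) × 18.94 = 6.313 mol
Step 2:
n(D) available = 6.313 mol
n(B) = 356.0 / 114.30 = 3.115 mol
n/ν → D: 2.104, B: 3.115; D is limiting.
n(Z) = (1/3) × 6.313 = 2.104 mol
mass = 2.104 × 536.10 = 1128 g

1130 g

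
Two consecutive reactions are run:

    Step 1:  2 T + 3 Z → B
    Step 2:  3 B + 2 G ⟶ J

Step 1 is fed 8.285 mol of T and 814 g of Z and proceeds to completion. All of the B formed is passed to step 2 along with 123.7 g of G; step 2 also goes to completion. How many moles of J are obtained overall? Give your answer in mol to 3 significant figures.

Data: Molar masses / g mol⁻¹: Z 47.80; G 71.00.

0.871 mol

Step 1:
n(T) = 8.285 mol
n(Z) = 814.0 / 47.80 = 17.03 mol
n/ν for T = 8.285/2 = 4.143
n/ν for Z = 17.03/3 = 5.677
Smallest n/ν is T → limiting reagent.
n(B) produced = (1/2) × 8.285 = 4.143 mol
Step 2:
n(B) available = 4.143 mol
n(G) = 123.7 / 71.00 = 1.742 mol
n/ν for B = 4.143/3 = 1.381
n/ν for G = 1.742/2 = 0.8710
Smallest n/ν is G → limiting reagent.
n(J) = (1/2) × 1.742 = 0.8710 mol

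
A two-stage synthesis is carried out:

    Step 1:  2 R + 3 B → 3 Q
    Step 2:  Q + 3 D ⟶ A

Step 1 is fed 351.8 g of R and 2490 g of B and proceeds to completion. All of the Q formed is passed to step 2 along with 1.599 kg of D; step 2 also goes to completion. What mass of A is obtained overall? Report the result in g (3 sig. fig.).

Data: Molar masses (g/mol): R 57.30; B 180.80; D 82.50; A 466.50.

Step 1:
n(R) = 351.8 / 57.30 = 6.140 mol
n(B) = 2490 / 180.80 = 13.77 mol
n/ν → R: 3.070, B: 4.590; R is limiting.
n(Q) produced = (3/2) × 6.140 = 9.210 mol
Step 2:
n(Q) available = 9.210 mol
n(D) = 1.599×1000 / 82.50 = 19.38 mol
n/ν → Q: 9.210, D: 6.460; D is limiting.
n(A) = (1/3) × 19.38 = 6.460 mol
mass = 6.460 × 466.50 = 3014 g

3010 g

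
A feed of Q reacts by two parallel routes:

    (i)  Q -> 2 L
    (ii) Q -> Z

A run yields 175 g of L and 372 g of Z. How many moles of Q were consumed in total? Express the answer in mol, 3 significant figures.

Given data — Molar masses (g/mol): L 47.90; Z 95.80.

n(L) = 175 / 47.90 = 3.653 mol
n(Z) = 372 / 95.80 = 3.883 mol
n(Q) via (i) = (1/2)×3.653 = 1.827 mol
n(Q) via (ii) = (1/1)×3.883 = 3.883 mol
total n(Q) = 1.827 + 3.883 = 5.710 mol

5.71 mol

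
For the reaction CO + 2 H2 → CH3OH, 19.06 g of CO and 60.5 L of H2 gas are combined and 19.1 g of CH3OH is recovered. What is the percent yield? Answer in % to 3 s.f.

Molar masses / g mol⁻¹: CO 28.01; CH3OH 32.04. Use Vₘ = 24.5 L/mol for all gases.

n(CO) = 19.06 / 28.01 = 0.6805 mol
n(H2) = 60.50 / 24.5 = 2.469 mol
n/ν → CO: 0.6805, H2: 1.235; CO is limiting.
theoretical n(CH3OH) = (1/1) × 0.6805 = 0.6805 mol → 21.80 g
% yield = 19.1 / 21.80 × 100 = 87.61 %

87.6 %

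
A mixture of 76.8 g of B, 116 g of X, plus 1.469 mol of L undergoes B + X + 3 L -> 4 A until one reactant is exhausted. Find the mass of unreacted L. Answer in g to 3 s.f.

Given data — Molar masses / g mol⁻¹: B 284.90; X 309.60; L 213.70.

n(B) = 76.80 / 284.90 = 0.2696 mol
n(X) = 116.0 / 309.60 = 0.3747 mol
n(L) = 1.469 mol
n/ν for B = 0.2696/1 = 0.2696
n/ν for X = 0.3747/1 = 0.3747
n/ν for L = 1.469/3 = 0.4897
Smallest n/ν is B → limiting reagent.
L consumed = (3/1) × 0.2696 = 0.8088 mol
L remaining = 1.469 − 0.8088 = 0.6602 mol
mass = 0.6602 × 213.70 = 141.1 g

141 g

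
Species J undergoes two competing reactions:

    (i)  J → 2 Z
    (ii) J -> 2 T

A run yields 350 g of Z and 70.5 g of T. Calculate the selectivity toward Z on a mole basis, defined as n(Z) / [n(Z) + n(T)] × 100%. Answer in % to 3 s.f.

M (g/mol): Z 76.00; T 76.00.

83.2 %

n(Z) = 350 / 76.00 = 4.605 mol
n(T) = 70.5 / 76.00 = 0.9276 mol
selectivity = 4.605/(4.605+0.9276) × 100 = 83.23 %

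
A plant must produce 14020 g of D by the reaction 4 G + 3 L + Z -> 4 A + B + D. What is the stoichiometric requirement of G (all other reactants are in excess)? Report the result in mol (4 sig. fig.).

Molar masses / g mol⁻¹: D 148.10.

378.7 mol

n(D) = 14020 / 148.10 = 94.67 mol
n(G) = (4/1) × 94.67 = 378.7 mol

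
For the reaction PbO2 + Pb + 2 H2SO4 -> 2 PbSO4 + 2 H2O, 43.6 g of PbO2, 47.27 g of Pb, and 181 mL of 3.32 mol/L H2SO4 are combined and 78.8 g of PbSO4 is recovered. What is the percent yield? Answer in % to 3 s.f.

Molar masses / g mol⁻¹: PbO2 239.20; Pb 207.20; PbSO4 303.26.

71.3 %

n(PbO2) = 43.60 / 239.20 = 0.1823 mol
n(Pb) = 47.27 / 207.20 = 0.2281 mol
n(H2SO4) = 3.32 × 181.0/1000 = 0.6009 mol
n/ν for PbO2 = 0.1823/1 = 0.1823
n/ν for Pb = 0.2281/1 = 0.2281
n/ν for H2SO4 = 0.6009/2 = 0.3005
Smallest n/ν is PbO2 → limiting reagent.
theoretical n(PbSO4) = (2/1) × 0.1823 = 0.3646 mol → 110.6 g
% yield = 78.8 / 110.6 × 100 = 71.25 %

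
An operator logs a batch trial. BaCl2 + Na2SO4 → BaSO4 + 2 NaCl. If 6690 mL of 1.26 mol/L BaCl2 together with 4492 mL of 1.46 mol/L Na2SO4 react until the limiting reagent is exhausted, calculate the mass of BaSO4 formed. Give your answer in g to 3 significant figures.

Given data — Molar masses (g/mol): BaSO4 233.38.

1530 g

n(BaCl2) = 1.26 × 6690/1000 = 8.429 mol
n(Na2SO4) = 1.46 × 4492/1000 = 6.558 mol
n/ν for BaCl2 = 8.429/1 = 8.429
n/ν for Na2SO4 = 6.558/1 = 6.558
Smallest n/ν is Na2SO4 → limiting reagent.
n(BaSO4) = (1/1) × 6.558 = 6.558 mol
mass = 6.558 × 233.38 = 1531 g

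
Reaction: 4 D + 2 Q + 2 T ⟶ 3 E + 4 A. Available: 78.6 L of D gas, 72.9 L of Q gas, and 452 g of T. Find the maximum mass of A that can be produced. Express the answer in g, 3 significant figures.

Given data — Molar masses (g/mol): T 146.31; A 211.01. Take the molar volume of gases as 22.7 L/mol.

n(D) = 78.60 / 22.7 = 3.463 mol
n(Q) = 72.90 / 22.7 = 3.211 mol
n(T) = 452.0 / 146.31 = 3.089 mol
n/ν for D = 3.463/4 = 0.8658
n/ν for Q = 3.211/2 = 1.606
n/ν for T = 3.089/2 = 1.545
Smallest n/ν is D → limiting reagent.
n(A) = (4/4) × 3.463 = 3.463 mol
mass = 3.463 × 211.01 = 730.7 g

731 g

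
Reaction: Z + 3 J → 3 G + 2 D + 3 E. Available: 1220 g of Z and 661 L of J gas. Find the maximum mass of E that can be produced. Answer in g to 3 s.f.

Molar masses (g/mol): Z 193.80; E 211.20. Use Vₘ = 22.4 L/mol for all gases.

n(Z) = 1220 / 193.80 = 6.295 mol
n(J) = 661.0 / 22.4 = 29.51 mol
n/ν → Z: 6.295, J: 9.837; Z is limiting.
n(E) = (3/1) × 6.295 = 18.89 mol
mass = 18.89 × 211.20 = 3990 g

3990 g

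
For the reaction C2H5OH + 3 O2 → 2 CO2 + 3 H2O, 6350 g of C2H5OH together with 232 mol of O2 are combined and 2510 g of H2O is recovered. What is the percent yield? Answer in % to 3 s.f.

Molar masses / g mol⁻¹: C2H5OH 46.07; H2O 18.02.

60.0 %

n(C2H5OH) = 6350 / 46.07 = 137.8 mol
n(O2) = 232.0 mol
n/ν → C2H5OH: 137.8, O2: 77.33; O2 is limiting.
theoretical n(H2O) = (3/3) × 232.0 = 232.0 mol → 4181 g
% yield = 2510 / 4181 × 100 = 60.03 %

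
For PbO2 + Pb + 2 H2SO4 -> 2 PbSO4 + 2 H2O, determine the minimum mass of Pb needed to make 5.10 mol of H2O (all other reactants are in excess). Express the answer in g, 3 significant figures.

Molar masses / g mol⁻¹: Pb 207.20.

n(H2O) = 5.100 mol
n(Pb) = (1/2) × 5.100 = 2.550 mol
mass = 2.550 × 207.20 = 528.4 g

528 g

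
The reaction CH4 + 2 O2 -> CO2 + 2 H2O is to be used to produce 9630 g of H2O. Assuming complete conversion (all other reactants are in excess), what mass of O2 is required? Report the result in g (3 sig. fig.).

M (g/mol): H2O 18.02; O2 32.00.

n(H2O) = 9630 / 18.02 = 534.4 mol
n(O2) = (2/2) × 534.4 = 534.4 mol
mass = 534.4 × 32.00 = 17100 g

17100 g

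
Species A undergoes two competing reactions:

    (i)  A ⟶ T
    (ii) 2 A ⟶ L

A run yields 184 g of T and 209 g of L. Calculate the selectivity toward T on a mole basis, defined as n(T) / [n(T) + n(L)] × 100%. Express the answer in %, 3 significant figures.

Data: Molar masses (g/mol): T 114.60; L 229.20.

n(T) = 184 / 114.60 = 1.606 mol
n(L) = 209 / 229.20 = 0.9119 mol
selectivity = 1.606/(1.606+0.9119) × 100 = 63.78 %

63.8 %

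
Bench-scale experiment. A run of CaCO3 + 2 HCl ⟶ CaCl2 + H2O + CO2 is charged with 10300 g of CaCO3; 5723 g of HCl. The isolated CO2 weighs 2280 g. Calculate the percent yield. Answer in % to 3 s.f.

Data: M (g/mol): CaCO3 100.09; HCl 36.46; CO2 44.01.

66.0 %

n(CaCO3) = 10300 / 100.09 = 102.9 mol
n(HCl) = 5723 / 36.46 = 157.0 mol
n/ν → CaCO3: 102.9, HCl: 78.50; HCl is limiting.
theoretical n(CO2) = (1/2) × 157.0 = 78.50 mol → 3455 g
% yield = 2280 / 3455 × 100 = 65.99 %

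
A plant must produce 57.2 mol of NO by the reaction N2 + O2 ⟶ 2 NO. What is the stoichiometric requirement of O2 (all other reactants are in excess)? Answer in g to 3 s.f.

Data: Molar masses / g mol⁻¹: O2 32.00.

915 g

n(NO) = 57.20 mol
n(O2) = (1/2) × 57.20 = 28.60 mol
mass = 28.60 × 32.00 = 915.2 g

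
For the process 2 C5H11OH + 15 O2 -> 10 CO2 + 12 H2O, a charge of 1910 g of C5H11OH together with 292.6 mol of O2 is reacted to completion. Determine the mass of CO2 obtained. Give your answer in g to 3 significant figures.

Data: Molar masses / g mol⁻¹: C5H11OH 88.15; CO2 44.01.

n(C5H11OH) = 1910 / 88.15 = 21.67 mol
n(O2) = 292.6 mol
n/ν for C5H11OH = 21.67/2 = 10.84
n/ν for O2 = 292.6/15 = 19.51
Smallest n/ν is C5H11OH → limiting reagent.
n(CO2) = (10/2) × 21.67 = 108.4 mol
mass = 108.4 × 44.01 = 4771 g

4770 g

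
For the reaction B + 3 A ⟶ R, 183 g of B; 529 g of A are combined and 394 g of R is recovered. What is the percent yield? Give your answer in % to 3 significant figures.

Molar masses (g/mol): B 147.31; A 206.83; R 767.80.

60.2 %

n(B) = 183.0 / 147.31 = 1.242 mol
n(A) = 529.0 / 206.83 = 2.558 mol
n/ν → B: 1.242, A: 0.8527; A is limiting.
theoretical n(R) = (1/3) × 2.558 = 0.8527 mol → 654.7 g
% yield = 394 / 654.7 × 100 = 60.18 %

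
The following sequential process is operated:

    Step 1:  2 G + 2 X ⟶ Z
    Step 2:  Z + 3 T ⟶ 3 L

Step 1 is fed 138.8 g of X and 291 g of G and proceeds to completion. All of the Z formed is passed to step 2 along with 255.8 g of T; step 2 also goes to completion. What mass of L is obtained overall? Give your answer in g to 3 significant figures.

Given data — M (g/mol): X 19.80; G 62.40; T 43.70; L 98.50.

577 g

Step 1:
n(X) = 138.8 / 19.80 = 7.010 mol
n(G) = 291.0 / 62.40 = 4.663 mol
n/ν for X = 7.010/2 = 3.505
n/ν for G = 4.663/2 = 2.332
Smallest n/ν is G → limiting reagent.
n(Z) produced = (1/2) × 4.663 = 2.332 mol
Step 2:
n(Z) available = 2.332 mol
n(T) = 255.8 / 43.70 = 5.854 mol
n/ν for Z = 2.332/1 = 2.332
n/ν for T = 5.854/3 = 1.951
Smallest n/ν is T → limiting reagent.
n(L) = (3/3) × 5.854 = 5.854 mol
mass = 5.854 × 98.50 = 576.6 g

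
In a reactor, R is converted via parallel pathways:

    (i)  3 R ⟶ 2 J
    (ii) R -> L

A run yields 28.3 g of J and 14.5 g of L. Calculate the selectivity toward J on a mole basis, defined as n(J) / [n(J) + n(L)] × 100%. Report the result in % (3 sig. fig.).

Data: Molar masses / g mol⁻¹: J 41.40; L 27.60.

n(J) = 28.3 / 41.40 = 0.6836 mol
n(L) = 14.5 / 27.60 = 0.5254 mol
selectivity = 0.6836/(0.6836+0.5254) × 100 = 56.54 %

56.5 %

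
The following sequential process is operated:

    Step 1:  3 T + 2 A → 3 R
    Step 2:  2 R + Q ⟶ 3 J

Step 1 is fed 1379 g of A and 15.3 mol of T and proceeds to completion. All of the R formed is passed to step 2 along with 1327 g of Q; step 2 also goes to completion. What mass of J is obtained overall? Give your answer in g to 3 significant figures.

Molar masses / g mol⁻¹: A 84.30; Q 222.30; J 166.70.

Step 1:
n(A) = 1379 / 84.30 = 16.36 mol
n(T) = 15.30 mol
n/ν → A: 8.180, T: 5.100; T is limiting.
n(R) produced = (3/3) × 15.30 = 15.30 mol
Step 2:
n(R) available = 15.30 mol
n(Q) = 1327 / 222.30 = 5.969 mol
n/ν → R: 7.650, Q: 5.969; Q is limiting.
n(J) = (3/1) × 5.969 = 17.91 mol
mass = 17.91 × 166.70 = 2986 g

2990 g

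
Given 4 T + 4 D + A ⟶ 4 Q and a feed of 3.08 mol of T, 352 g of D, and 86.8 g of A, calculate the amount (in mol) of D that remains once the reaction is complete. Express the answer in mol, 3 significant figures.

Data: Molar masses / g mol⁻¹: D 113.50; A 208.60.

1.44 mol

n(T) = 3.080 mol
n(D) = 352.0 / 113.50 = 3.101 mol
n(A) = 86.80 / 208.60 = 0.4161 mol
n/ν for T = 3.080/4 = 0.7700
n/ν for D = 3.101/4 = 0.7753
n/ν for A = 0.4161/1 = 0.4161
Smallest n/ν is A → limiting reagent.
D consumed = (4/1) × 0.4161 = 1.664 mol
D remaining = 3.101 − 1.664 = 1.437 mol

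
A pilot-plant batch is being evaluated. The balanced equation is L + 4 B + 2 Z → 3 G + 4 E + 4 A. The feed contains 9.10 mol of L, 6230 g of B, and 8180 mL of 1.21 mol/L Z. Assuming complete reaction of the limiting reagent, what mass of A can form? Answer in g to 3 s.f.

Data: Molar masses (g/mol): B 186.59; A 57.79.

n(L) = 9.100 mol
n(B) = 6230 / 186.59 = 33.39 mol
n(Z) = 1.21 × 8180/1000 = 9.898 mol
n/ν for L = 9.100/1 = 9.100
n/ν for B = 33.39/4 = 8.348
n/ν for Z = 9.898/2 = 4.949
Smallest n/ν is Z → limiting reagent.
n(A) = (4/2) × 9.898 = 19.80 mol
mass = 19.80 × 57.79 = 1144 g

1140 g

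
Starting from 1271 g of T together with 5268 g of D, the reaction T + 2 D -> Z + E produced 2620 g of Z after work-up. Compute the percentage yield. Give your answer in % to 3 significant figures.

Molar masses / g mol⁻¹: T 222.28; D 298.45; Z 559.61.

81.9 %

n(T) = 1271 / 222.28 = 5.718 mol
n(D) = 5268 / 298.45 = 17.65 mol
n/ν → T: 5.718, D: 8.825; T is limiting.
theoretical n(Z) = (1/1) × 5.718 = 5.718 mol → 3200 g
% yield = 2620 / 3200 × 100 = 81.88 %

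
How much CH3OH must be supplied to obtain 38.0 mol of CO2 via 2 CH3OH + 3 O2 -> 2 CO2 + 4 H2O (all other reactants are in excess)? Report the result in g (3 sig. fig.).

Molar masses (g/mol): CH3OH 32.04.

n(CO2) = 38.00 mol
n(CH3OH) = (2/2) × 38.00 = 38.00 mol
mass = 38.00 × 32.04 = 1218 g

1220 g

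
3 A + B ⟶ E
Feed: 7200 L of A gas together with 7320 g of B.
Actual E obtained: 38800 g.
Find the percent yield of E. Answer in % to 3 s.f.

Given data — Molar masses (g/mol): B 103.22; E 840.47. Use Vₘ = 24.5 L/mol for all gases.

n(A) = 7200 / 24.5 = 293.9 mol
n(B) = 7320 / 103.22 = 70.92 mol
n/ν → A: 97.97, B: 70.92; B is limiting.
theoretical n(E) = (1/1) × 70.92 = 70.92 mol → 59610 g
% yield = 38800 / 59610 × 100 = 65.09 %

65.1 %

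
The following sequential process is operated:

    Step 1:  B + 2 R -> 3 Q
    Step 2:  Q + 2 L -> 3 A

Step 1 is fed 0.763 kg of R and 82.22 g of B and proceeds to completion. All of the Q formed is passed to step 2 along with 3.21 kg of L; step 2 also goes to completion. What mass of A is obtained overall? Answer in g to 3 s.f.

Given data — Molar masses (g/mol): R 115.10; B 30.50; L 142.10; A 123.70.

3000 g

Step 1:
n(R) = 0.7630×1000 / 115.10 = 6.629 mol
n(B) = 82.22 / 30.50 = 2.696 mol
n/ν for R = 6.629/2 = 3.315
n/ν for B = 2.696/1 = 2.696
Smallest n/ν is B → limiting reagent.
n(Q) produced = (3/1) × 2.696 = 8.088 mol
Step 2:
n(Q) available = 8.088 mol
n(L) = 3.210×1000 / 142.10 = 22.59 mol
n/ν for Q = 8.088/1 = 8.088
n/ν for L = 22.59/2 = 11.30
Smallest n/ν is Q → limiting reagent.
n(A) = (3/1) × 8.088 = 24.26 mol
mass = 24.26 × 123.70 = 3001 g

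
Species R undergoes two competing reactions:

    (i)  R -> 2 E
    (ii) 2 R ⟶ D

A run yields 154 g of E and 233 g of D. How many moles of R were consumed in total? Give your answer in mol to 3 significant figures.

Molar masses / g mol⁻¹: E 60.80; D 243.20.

3.18 mol

n(E) = 154 / 60.80 = 2.533 mol
n(D) = 233 / 243.20 = 0.9581 mol
n(R) via (i) = (1/2)×2.533 = 1.267 mol
n(R) via (ii) = (2/1)×0.9581 = 1.916 mol
total n(R) = 1.267 + 1.916 = 3.183 mol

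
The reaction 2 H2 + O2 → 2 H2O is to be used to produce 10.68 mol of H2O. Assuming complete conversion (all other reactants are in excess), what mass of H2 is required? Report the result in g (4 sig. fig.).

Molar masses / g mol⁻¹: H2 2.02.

n(H2O) = 10.68 mol
n(H2) = (2/2) × 10.68 = 10.68 mol
mass = 10.68 × 2.02 = 21.57 g

21.57 g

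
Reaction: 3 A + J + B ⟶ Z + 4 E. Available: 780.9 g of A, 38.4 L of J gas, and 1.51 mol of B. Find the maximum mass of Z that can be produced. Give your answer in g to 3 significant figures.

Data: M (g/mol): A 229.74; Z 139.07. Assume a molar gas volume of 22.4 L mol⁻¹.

n(A) = 780.9 / 229.74 = 3.399 mol
n(J) = 38.40 / 22.4 = 1.714 mol
n(B) = 1.510 mol
n/ν → A: 1.133, J: 1.714, B: 1.510; A is limiting.
n(Z) = (1/3) × 3.399 = 1.133 mol
mass = 1.133 × 139.07 = 157.6 g

158 g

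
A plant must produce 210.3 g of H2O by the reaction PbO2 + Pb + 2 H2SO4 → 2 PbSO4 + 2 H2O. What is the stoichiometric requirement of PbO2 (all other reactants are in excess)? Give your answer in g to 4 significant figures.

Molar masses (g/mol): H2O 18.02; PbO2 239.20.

n(H2O) = 210.3 / 18.02 = 11.67 mol
n(PbO2) = (1/2) × 11.67 = 5.835 mol
mass = 5.835 × 239.20 = 1396 g

1396 g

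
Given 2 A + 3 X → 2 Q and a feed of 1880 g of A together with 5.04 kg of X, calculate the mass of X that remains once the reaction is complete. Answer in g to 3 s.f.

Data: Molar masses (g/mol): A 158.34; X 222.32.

1080 g

n(A) = 1880 / 158.34 = 11.87 mol
n(X) = 5.040×1000 / 222.32 = 22.67 mol
n/ν for A = 11.87/2 = 5.935
n/ν for X = 22.67/3 = 7.557
Smallest n/ν is A → limiting reagent.
X consumed = (3/2) × 11.87 = 17.81 mol
X remaining = 22.67 − 17.81 = 4.860 mol
mass = 4.860 × 222.32 = 1080 g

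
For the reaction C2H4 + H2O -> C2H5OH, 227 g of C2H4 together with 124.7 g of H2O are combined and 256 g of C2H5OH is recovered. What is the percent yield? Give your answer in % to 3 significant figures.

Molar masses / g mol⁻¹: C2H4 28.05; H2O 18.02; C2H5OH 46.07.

n(C2H4) = 227.0 / 28.05 = 8.093 mol
n(H2O) = 124.7 / 18.02 = 6.920 mol
n/ν → C2H4: 8.093, H2O: 6.920; H2O is limiting.
theoretical n(C2H5OH) = (1/1) × 6.920 = 6.920 mol → 318.8 g
% yield = 256 / 318.8 × 100 = 80.30 %

80.3 %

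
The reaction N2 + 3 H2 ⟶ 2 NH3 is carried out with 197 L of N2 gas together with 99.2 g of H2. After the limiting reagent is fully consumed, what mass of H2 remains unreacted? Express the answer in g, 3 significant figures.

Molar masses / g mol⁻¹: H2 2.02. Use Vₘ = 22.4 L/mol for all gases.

n(N2) = 197.0 / 22.4 = 8.795 mol
n(H2) = 99.20 / 2.02 = 49.11 mol
n/ν for N2 = 8.795/1 = 8.795
n/ν for H2 = 49.11/3 = 16.37
Smallest n/ν is N2 → limiting reagent.
H2 consumed = (3/1) × 8.795 = 26.39 mol
H2 remaining = 49.11 − 26.39 = 22.72 mol
mass = 22.72 × 2.02 = 45.89 g

45.9 g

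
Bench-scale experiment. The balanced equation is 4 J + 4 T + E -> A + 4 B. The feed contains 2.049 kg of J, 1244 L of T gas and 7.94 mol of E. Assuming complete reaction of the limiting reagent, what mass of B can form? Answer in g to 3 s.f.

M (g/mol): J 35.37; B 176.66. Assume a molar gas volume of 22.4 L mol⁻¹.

n(J) = 2.049×1000 / 35.37 = 57.93 mol
n(T) = 1244 / 22.4 = 55.54 mol
n(E) = 7.940 mol
n/ν for J = 57.93/4 = 14.48
n/ν for T = 55.54/4 = 13.89
n/ν for E = 7.940/1 = 7.940
Smallest n/ν is E → limiting reagent.
n(B) = (4/1) × 7.940 = 31.76 mol
mass = 31.76 × 176.66 = 5611 g

5610 g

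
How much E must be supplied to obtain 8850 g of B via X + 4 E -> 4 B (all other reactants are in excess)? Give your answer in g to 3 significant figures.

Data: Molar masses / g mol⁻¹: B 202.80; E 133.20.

n(B) = 8850 / 202.80 = 43.64 mol
n(E) = (4/4) × 43.64 = 43.64 mol
mass = 43.64 × 133.20 = 5813 g

5810 g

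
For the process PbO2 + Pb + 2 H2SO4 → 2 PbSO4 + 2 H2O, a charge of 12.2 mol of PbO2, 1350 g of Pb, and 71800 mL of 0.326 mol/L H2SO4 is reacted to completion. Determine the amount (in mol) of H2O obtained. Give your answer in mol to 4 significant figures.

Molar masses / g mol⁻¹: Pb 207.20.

n(PbO2) = 12.20 mol
n(Pb) = 1350 / 207.20 = 6.515 mol
n(H2SO4) = 0.326 × 71800/1000 = 23.41 mol
n/ν for PbO2 = 12.20/1 = 12.20
n/ν for Pb = 6.515/1 = 6.515
n/ν for H2SO4 = 23.41/2 = 11.71
Smallest n/ν is Pb → limiting reagent.
n(H2O) = (2/1) × 6.515 = 13.03 mol

13.03 mol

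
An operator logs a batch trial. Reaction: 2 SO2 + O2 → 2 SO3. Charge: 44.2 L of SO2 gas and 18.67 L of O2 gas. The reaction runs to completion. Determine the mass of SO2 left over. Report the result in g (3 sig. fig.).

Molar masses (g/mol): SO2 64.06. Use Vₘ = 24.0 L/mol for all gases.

n(SO2) = 44.20 / 24.0 = 1.842 mol
n(O2) = 18.67 / 24.0 = 0.7779 mol
n/ν → SO2: 0.9210, O2: 0.7779; O2 is limiting.
SO2 consumed = (2/1) × 0.7779 = 1.556 mol
SO2 remaining = 1.842 − 1.556 = 0.2860 mol
mass = 0.2860 × 64.06 = 18.32 g

18.3 g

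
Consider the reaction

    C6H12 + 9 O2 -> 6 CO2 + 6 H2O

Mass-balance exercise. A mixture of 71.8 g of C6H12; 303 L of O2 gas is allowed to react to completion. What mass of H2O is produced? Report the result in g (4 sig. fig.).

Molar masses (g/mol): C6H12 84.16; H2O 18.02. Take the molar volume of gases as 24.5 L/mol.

92.24 g

n(C6H12) = 71.80 / 84.16 = 0.8531 mol
n(O2) = 303.0 / 24.5 = 12.37 mol
n/ν for C6H12 = 0.8531/1 = 0.8531
n/ν for O2 = 12.37/9 = 1.374
Smallest n/ν is C6H12 → limiting reagent.
n(H2O) = (6/1) × 0.8531 = 5.119 mol
mass = 5.119 × 18.02 = 92.24 g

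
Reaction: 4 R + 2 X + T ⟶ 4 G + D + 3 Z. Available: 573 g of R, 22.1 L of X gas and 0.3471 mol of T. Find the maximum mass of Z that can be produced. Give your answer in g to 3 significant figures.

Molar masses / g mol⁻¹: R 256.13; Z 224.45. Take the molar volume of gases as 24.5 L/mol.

234 g

n(R) = 573.0 / 256.13 = 2.237 mol
n(X) = 22.10 / 24.5 = 0.9020 mol
n(T) = 0.3471 mol
n/ν for R = 2.237/4 = 0.5593
n/ν for X = 0.9020/2 = 0.4510
n/ν for T = 0.3471/1 = 0.3471
Smallest n/ν is T → limiting reagent.
n(Z) = (3/1) × 0.3471 = 1.041 mol
mass = 1.041 × 224.45 = 233.7 g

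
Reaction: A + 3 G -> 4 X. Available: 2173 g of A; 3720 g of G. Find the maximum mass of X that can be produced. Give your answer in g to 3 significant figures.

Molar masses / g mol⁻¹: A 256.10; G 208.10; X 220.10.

5250 g

n(A) = 2173 / 256.10 = 8.485 mol
n(G) = 3720 / 208.10 = 17.88 mol
n/ν for A = 8.485/1 = 8.485
n/ν for G = 17.88/3 = 5.960
Smallest n/ν is G → limiting reagent.
n(X) = (4/3) × 17.88 = 23.84 mol
mass = 23.84 × 220.10 = 5247 g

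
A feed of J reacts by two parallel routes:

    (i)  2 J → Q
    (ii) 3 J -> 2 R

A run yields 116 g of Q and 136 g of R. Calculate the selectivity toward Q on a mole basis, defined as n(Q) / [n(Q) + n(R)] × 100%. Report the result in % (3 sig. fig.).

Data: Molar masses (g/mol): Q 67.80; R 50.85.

39.0 %

n(Q) = 116 / 67.80 = 1.711 mol
n(R) = 136 / 50.85 = 2.675 mol
selectivity = 1.711/(1.711+2.675) × 100 = 39.01 %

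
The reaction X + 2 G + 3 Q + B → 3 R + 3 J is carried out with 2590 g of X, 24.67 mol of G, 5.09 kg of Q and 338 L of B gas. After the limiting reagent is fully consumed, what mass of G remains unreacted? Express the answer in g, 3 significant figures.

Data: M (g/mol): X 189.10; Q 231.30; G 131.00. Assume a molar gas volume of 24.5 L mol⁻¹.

n(X) = 2590 / 189.10 = 13.70 mol
n(G) = 24.67 mol
n(Q) = 5.090×1000 / 231.30 = 22.01 mol
n(B) = 338.0 / 24.5 = 13.80 mol
n/ν → X: 13.70, G: 12.34, Q: 7.337, B: 13.80; Q is limiting.
G consumed = (2/3) × 22.01 = 14.67 mol
G remaining = 24.67 − 14.67 = 10.00 mol
mass = 10.00 × 131.00 = 1310 g

1310 g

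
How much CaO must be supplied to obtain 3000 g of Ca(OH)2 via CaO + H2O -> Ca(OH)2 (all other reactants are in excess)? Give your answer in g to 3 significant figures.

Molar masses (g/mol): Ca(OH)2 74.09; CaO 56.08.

n(Ca(OH)2) = 3000 / 74.09 = 40.49 mol
n(CaO) = (1/1) × 40.49 = 40.49 mol
mass = 40.49 × 56.08 = 2271 g

2270 g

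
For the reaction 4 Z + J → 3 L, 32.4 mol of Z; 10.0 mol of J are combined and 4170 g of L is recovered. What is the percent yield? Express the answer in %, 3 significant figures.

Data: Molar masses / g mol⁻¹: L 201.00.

n(Z) = 32.40 mol
n(J) = 10.00 mol
n/ν for Z = 32.40/4 = 8.100
n/ν for J = 10.00/1 = 10.00
Smallest n/ν is Z → limiting reagent.
theoretical n(L) = (3/4) × 32.40 = 24.30 mol → 4884 g
% yield = 4170 / 4884 × 100 = 85.38 %

85.4 %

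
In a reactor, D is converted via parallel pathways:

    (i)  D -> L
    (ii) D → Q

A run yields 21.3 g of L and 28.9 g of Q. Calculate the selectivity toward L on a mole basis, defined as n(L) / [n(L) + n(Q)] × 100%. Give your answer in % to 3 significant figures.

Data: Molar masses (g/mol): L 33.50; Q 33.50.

n(L) = 21.3 / 33.50 = 0.6358 mol
n(Q) = 28.9 / 33.50 = 0.8627 mol
selectivity = 0.6358/(0.6358+0.8627) × 100 = 42.43 %

42.4 %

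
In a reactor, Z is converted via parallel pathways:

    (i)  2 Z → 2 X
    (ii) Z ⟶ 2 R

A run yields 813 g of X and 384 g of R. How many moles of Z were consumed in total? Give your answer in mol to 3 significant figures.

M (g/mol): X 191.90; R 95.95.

n(X) = 813 / 191.90 = 4.237 mol
n(R) = 384 / 95.95 = 4.002 mol
n(Z) via (i) = (2/2)×4.237 = 4.237 mol
n(Z) via (ii) = (1/2)×4.002 = 2.001 mol
total n(Z) = 4.237 + 2.001 = 6.238 mol

6.24 mol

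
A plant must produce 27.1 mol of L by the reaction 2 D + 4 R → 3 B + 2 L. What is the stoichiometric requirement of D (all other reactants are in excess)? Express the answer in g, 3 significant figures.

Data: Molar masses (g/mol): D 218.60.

n(L) = 27.10 mol
n(D) = (2/2) × 27.10 = 27.10 mol
mass = 27.10 × 218.60 = 5924 g

5920 g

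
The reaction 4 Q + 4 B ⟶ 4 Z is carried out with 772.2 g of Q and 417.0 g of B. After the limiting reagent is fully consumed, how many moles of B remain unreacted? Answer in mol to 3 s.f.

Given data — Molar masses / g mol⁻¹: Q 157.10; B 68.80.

1.15 mol

n(Q) = 772.2 / 157.10 = 4.915 mol
n(B) = 417.0 / 68.80 = 6.061 mol
n/ν for Q = 4.915/4 = 1.229
n/ν for B = 6.061/4 = 1.515
Smallest n/ν is Q → limiting reagent.
B consumed = (4/4) × 4.915 = 4.915 mol
B remaining = 6.061 − 4.915 = 1.146 mol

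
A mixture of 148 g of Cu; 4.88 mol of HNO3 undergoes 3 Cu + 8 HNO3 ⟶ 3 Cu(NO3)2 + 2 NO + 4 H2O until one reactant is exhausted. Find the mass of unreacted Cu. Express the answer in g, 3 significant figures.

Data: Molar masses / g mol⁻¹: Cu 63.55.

n(Cu) = 148.0 / 63.55 = 2.329 mol
n(HNO3) = 4.880 mol
n/ν for Cu = 2.329/3 = 0.7763
n/ν for HNO3 = 4.880/8 = 0.6100
Smallest n/ν is HNO3 → limiting reagent.
Cu consumed = (3/8) × 4.880 = 1.830 mol
Cu remaining = 2.329 − 1.830 = 0.4990 mol
mass = 0.4990 × 63.55 = 31.71 g

31.7 g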